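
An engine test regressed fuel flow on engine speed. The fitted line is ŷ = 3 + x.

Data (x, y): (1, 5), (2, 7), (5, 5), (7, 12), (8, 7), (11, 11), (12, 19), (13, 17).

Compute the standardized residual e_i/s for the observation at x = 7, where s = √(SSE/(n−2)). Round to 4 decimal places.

x=1: ŷ = 3 + 1 = 4; e = 5 − 4 = 1
x=2: ŷ = 3 + 2 = 5; e = 7 − 5 = 2
x=5: ŷ = 3 + 5 = 8; e = 5 − 8 = -3
x=7: ŷ = 3 + 7 = 10; e = 12 − 10 = 2
x=8: ŷ = 3 + 8 = 11; e = 7 − 11 = -4
x=11: ŷ = 3 + 11 = 14; e = 11 − 14 = -3
x=12: ŷ = 3 + 12 = 15; e = 19 − 15 = 4
x=13: ŷ = 3 + 13 = 16; e = 17 − 16 = 1
SSE = 1 + 4 + 9 + 4 + 16 + 9 + 16 + 1 = 60
s = √(60/6) = 3.16228
e/s = 2 / 3.16228 = 0.6325

0.6325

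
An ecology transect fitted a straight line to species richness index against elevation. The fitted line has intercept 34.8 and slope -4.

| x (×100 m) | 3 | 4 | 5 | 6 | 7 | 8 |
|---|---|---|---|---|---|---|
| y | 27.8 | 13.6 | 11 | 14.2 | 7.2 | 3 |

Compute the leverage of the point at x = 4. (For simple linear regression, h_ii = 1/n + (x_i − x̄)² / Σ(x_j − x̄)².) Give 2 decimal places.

x̄ = (3 + 4 + 5 + 6 + 7 + 8)/6 = 5.5
Σ(x − x̄)² = 6.25 + 2.25 + 0.25 + 0.25 + 2.25 + 6.25 = 17.5
h = 1/6 + (-1.5)²/17.5 = 0.166667 + 0.128571 = 0.30

h = 0.30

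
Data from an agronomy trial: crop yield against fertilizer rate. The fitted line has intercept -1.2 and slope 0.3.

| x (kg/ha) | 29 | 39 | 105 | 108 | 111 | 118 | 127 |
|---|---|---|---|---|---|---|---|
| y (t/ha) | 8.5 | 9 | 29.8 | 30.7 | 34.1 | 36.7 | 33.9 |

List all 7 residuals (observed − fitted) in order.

x=29: ŷ = -1.2 + 0.3·29 = 7.5; r = 8.5 − 7.5 = 1
x=39: ŷ = -1.2 + 0.3·39 = 10.5; r = 9 − 10.5 = -1.5
x=105: ŷ = -1.2 + 0.3·105 = 30.3; r = 29.8 − 30.3 = -0.5
x=108: ŷ = -1.2 + 0.3·108 = 31.2; r = 30.7 − 31.2 = -0.5
x=111: ŷ = -1.2 + 0.3·111 = 32.1; r = 34.1 − 32.1 = 2
x=118: ŷ = -1.2 + 0.3·118 = 34.2; r = 36.7 − 34.2 = 2.5
x=127: ŷ = -1.2 + 0.3·127 = 36.9; r = 33.9 − 36.9 = -3

1, -1.5, -0.5, -0.5, 2, 2.5, -3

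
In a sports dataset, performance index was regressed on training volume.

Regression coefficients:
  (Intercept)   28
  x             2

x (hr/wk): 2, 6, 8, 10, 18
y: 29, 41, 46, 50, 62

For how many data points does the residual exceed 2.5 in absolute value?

1

x=2: ŷ = 28 + 2·2 = 32; r = 29 − 32 = -3
x=6: ŷ = 28 + 2·6 = 40; r = 41 − 40 = 1
x=8: ŷ = 28 + 2·8 = 44; r = 46 − 44 = 2
x=10: ŷ = 28 + 2·10 = 48; r = 50 − 48 = 2
x=18: ŷ = 28 + 2·18 = 64; r = 62 − 64 = -2
|r| > 2.5: x=2 (|r|=3) → 1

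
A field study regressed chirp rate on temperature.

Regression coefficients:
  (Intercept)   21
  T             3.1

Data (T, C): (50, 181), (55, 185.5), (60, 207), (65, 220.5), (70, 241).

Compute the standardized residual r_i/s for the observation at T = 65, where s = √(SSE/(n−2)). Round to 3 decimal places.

-0.403

T=50: ŷ = 21 + 3.1·50 = 176; r = 181 − 176 = 5
T=55: ŷ = 21 + 3.1·55 = 191.5; r = 185.5 − 191.5 = -6
T=60: ŷ = 21 + 3.1·60 = 207; r = 207 − 207 = 0
T=65: ŷ = 21 + 3.1·65 = 222.5; r = 220.5 − 222.5 = -2
T=70: ŷ = 21 + 3.1·70 = 238; r = 241 − 238 = 3
SSE = 25 + 36 + 0 + 4 + 9 = 74
s = √(74/3) = 4.96655
r/s = -2 / 4.96655 = -0.403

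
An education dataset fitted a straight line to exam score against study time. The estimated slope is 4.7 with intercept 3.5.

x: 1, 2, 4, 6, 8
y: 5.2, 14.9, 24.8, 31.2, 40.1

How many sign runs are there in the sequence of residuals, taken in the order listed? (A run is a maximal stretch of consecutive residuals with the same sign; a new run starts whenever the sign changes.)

x=1: ŷ = 3.5 + 4.7·1 = 8.2; r = 5.2 − 8.2 = -3
x=2: ŷ = 3.5 + 4.7·2 = 12.9; r = 14.9 − 12.9 = 2
x=4: ŷ = 3.5 + 4.7·4 = 22.3; r = 24.8 − 22.3 = 2.5
x=6: ŷ = 3.5 + 4.7·6 = 31.7; r = 31.2 − 31.7 = -0.5
x=8: ŷ = 3.5 + 4.7·8 = 41.1; r = 40.1 − 41.1 = -1
Signs: − + + − −
Runs: −×1, +×2, −×2 → 3

3 runs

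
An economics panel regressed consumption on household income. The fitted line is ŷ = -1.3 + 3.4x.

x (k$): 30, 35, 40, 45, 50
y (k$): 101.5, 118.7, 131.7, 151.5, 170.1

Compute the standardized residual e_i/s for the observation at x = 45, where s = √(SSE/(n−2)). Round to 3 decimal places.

x=30: ŷ = -1.3 + 3.4·30 = 100.7; e = 101.5 − 100.7 = 0.8
x=35: ŷ = -1.3 + 3.4·35 = 117.7; e = 118.7 − 117.7 = 1
x=40: ŷ = -1.3 + 3.4·40 = 134.7; e = 131.7 − 134.7 = -3
x=45: ŷ = -1.3 + 3.4·45 = 151.7; e = 151.5 − 151.7 = -0.2
x=50: ŷ = -1.3 + 3.4·50 = 168.7; e = 170.1 − 168.7 = 1.4
SSE = 0.64 + 1 + 9 + 0.04 + 1.96 = 12.64
s = √(12.64/3) = 2.05264
e/s = -0.2 / 2.05264 = -0.097

-0.097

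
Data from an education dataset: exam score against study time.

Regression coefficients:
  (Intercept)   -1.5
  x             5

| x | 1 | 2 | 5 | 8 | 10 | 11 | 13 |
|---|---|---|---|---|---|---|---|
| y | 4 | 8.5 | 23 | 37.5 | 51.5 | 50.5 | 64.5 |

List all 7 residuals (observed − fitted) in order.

0.5, 0, -0.5, -1, 3, -3, 1

x=1: ŷ = -1.5 + 5·1 = 3.5; e = 4 − 3.5 = 0.5
x=2: ŷ = -1.5 + 5·2 = 8.5; e = 8.5 − 8.5 = 0
x=5: ŷ = -1.5 + 5·5 = 23.5; e = 23 − 23.5 = -0.5
x=8: ŷ = -1.5 + 5·8 = 38.5; e = 37.5 − 38.5 = -1
x=10: ŷ = -1.5 + 5·10 = 48.5; e = 51.5 − 48.5 = 3
x=11: ŷ = -1.5 + 5·11 = 53.5; e = 50.5 − 53.5 = -3
x=13: ŷ = -1.5 + 5·13 = 63.5; e = 64.5 − 63.5 = 1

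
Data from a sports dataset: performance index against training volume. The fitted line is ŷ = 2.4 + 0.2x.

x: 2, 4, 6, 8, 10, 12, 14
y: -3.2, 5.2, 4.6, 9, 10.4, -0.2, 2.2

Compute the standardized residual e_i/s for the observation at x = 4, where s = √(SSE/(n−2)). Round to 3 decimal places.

0.383

x=2: ŷ = 2.4 + 0.2·2 = 2.8; e = -3.2 − 2.8 = -6
x=4: ŷ = 2.4 + 0.2·4 = 3.2; e = 5.2 − 3.2 = 2
x=6: ŷ = 2.4 + 0.2·6 = 3.6; e = 4.6 − 3.6 = 1
x=8: ŷ = 2.4 + 0.2·8 = 4; e = 9 − 4 = 5
x=10: ŷ = 2.4 + 0.2·10 = 4.4; e = 10.4 − 4.4 = 6
x=12: ŷ = 2.4 + 0.2·12 = 4.8; e = -0.2 − 4.8 = -5
x=14: ŷ = 2.4 + 0.2·14 = 5.2; e = 2.2 − 5.2 = -3
SSE = 36 + 4 + 1 + 25 + 36 + 25 + 9 = 136
s = √(136/5) = 5.21536
e/s = 2 / 5.21536 = 0.383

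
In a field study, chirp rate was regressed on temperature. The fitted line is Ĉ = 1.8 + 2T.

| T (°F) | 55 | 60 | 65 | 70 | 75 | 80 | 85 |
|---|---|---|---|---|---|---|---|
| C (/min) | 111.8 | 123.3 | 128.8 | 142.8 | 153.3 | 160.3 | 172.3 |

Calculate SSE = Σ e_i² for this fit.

T=55: Ĉ = 1.8 + 2·55 = 111.8; e = 111.8 − 111.8 = 0
T=60: Ĉ = 1.8 + 2·60 = 121.8; e = 123.3 − 121.8 = 1.5
T=65: Ĉ = 1.8 + 2·65 = 131.8; e = 128.8 − 131.8 = -3
T=70: Ĉ = 1.8 + 2·70 = 141.8; e = 142.8 − 141.8 = 1
T=75: Ĉ = 1.8 + 2·75 = 151.8; e = 153.3 − 151.8 = 1.5
T=80: Ĉ = 1.8 + 2·80 = 161.8; e = 160.3 − 161.8 = -1.5
T=85: Ĉ = 1.8 + 2·85 = 171.8; e = 172.3 − 171.8 = 0.5
SSE = 0 + 2.25 + 9 + 1 + 2.25 + 2.25 + 0.25 = 17

SSE = 17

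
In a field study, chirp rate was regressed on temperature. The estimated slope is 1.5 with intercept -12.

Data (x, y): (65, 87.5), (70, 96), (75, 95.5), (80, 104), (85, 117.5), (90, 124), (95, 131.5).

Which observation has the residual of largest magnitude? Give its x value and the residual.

x=65: ŷ = -12 + 1.5·65 = 85.5; r = 87.5 − 85.5 = 2
x=70: ŷ = -12 + 1.5·70 = 93; r = 96 − 93 = 3
x=75: ŷ = -12 + 1.5·75 = 100.5; r = 95.5 − 100.5 = -5
x=80: ŷ = -12 + 1.5·80 = 108; r = 104 − 108 = -4
x=85: ŷ = -12 + 1.5·85 = 115.5; r = 117.5 − 115.5 = 2
x=90: ŷ = -12 + 1.5·90 = 123; r = 124 − 123 = 1
x=95: ŷ = -12 + 1.5·95 = 130.5; r = 131.5 − 130.5 = 1
Largest |r| is 5 at x = 75, residual -5.

x = 75, r = -5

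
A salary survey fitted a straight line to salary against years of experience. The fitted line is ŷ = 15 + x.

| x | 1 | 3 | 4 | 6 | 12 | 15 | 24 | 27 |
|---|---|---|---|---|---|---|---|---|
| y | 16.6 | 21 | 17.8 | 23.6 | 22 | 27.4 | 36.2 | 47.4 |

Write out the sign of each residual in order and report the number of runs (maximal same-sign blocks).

5 runs

x=1: ŷ = 15 + 1 = 16; r = 16.6 − 16 = 0.6
x=3: ŷ = 15 + 3 = 18; r = 21 − 18 = 3
x=4: ŷ = 15 + 4 = 19; r = 17.8 − 19 = -1.2
x=6: ŷ = 15 + 6 = 21; r = 23.6 − 21 = 2.6
x=12: ŷ = 15 + 12 = 27; r = 22 − 27 = -5
x=15: ŷ = 15 + 15 = 30; r = 27.4 − 30 = -2.6
x=24: ŷ = 15 + 24 = 39; r = 36.2 − 39 = -2.8
x=27: ŷ = 15 + 27 = 42; r = 47.4 − 42 = 5.4
Signs: + + − + − − − +
Runs: +×2, −×1, +×1, −×3, +×1 → 5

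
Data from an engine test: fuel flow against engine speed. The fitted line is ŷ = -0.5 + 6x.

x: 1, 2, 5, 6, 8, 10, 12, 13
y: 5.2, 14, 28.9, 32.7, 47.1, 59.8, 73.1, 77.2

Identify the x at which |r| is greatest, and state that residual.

x=1: ŷ = -0.5 + 6·1 = 5.5; r = 5.2 − 5.5 = -0.3
x=2: ŷ = -0.5 + 6·2 = 11.5; r = 14 − 11.5 = 2.5
x=5: ŷ = -0.5 + 6·5 = 29.5; r = 28.9 − 29.5 = -0.6
x=6: ŷ = -0.5 + 6·6 = 35.5; r = 32.7 − 35.5 = -2.8
x=8: ŷ = -0.5 + 6·8 = 47.5; r = 47.1 − 47.5 = -0.4
x=10: ŷ = -0.5 + 6·10 = 59.5; r = 59.8 − 59.5 = 0.3
x=12: ŷ = -0.5 + 6·12 = 71.5; r = 73.1 − 71.5 = 1.6
x=13: ŷ = -0.5 + 6·13 = 77.5; r = 77.2 − 77.5 = -0.3
Largest |r| is 2.8 at x = 6, residual -2.8.

x = 6, r = -2.8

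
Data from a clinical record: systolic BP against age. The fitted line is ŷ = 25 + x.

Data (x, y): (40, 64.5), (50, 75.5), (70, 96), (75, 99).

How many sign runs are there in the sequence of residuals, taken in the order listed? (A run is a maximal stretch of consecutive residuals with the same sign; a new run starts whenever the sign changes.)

3 runs

x=40: ŷ = 25 + 40 = 65; r = 64.5 − 65 = -0.5
x=50: ŷ = 25 + 50 = 75; r = 75.5 − 75 = 0.5
x=70: ŷ = 25 + 70 = 95; r = 96 − 95 = 1
x=75: ŷ = 25 + 75 = 100; r = 99 − 100 = -1
Signs: − + + −
Runs: −×1, +×2, −×1 → 3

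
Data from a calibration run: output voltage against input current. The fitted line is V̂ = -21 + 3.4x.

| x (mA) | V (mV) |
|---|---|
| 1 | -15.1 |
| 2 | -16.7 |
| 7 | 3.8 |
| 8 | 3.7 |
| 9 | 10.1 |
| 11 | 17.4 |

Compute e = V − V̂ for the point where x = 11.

V̂ = -21 + 3.4·11 = 16.4
e = 17.4 − 16.4 = 1

e = 1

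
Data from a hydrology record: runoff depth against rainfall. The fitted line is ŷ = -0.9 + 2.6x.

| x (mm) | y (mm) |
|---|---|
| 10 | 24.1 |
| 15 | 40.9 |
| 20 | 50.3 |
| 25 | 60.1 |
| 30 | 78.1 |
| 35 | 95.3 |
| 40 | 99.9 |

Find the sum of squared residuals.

x=10: ŷ = -0.9 + 2.6·10 = 25.1; r = 24.1 − 25.1 = -1
x=15: ŷ = -0.9 + 2.6·15 = 38.1; r = 40.9 − 38.1 = 2.8
x=20: ŷ = -0.9 + 2.6·20 = 51.1; r = 50.3 − 51.1 = -0.8
x=25: ŷ = -0.9 + 2.6·25 = 64.1; r = 60.1 − 64.1 = -4
x=30: ŷ = -0.9 + 2.6·30 = 77.1; r = 78.1 − 77.1 = 1
x=35: ŷ = -0.9 + 2.6·35 = 90.1; r = 95.3 − 90.1 = 5.2
x=40: ŷ = -0.9 + 2.6·40 = 103.1; r = 99.9 − 103.1 = -3.2
SSE = 1 + 7.84 + 0.64 + 16 + 1 + 27.04 + 10.24 = 63.76

SSE = 63.76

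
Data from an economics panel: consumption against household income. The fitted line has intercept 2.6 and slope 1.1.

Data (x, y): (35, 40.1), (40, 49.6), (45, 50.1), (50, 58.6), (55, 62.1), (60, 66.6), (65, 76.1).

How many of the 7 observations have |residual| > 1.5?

x=35: ŷ = 2.6 + 1.1·35 = 41.1; r = 40.1 − 41.1 = -1
x=40: ŷ = 2.6 + 1.1·40 = 46.6; r = 49.6 − 46.6 = 3
x=45: ŷ = 2.6 + 1.1·45 = 52.1; r = 50.1 − 52.1 = -2
x=50: ŷ = 2.6 + 1.1·50 = 57.6; r = 58.6 − 57.6 = 1
x=55: ŷ = 2.6 + 1.1·55 = 63.1; r = 62.1 − 63.1 = -1
x=60: ŷ = 2.6 + 1.1·60 = 68.6; r = 66.6 − 68.6 = -2
x=65: ŷ = 2.6 + 1.1·65 = 74.1; r = 76.1 − 74.1 = 2
|r| > 1.5: x=40 (|r|=3), x=45 (|r|=2), x=60 (|r|=2), x=65 (|r|=2) → 4

4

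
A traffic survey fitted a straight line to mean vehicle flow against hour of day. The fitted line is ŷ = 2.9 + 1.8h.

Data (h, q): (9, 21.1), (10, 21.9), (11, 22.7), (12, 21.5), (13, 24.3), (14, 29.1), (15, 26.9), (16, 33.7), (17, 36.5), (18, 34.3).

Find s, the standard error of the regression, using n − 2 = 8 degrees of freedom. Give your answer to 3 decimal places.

s = 2.291

h=9: ŷ = 2.9 + 1.8·9 = 19.1; r = 21.1 − 19.1 = 2
h=10: ŷ = 2.9 + 1.8·10 = 20.9; r = 21.9 − 20.9 = 1
h=11: ŷ = 2.9 + 1.8·11 = 22.7; r = 22.7 − 22.7 = 0
h=12: ŷ = 2.9 + 1.8·12 = 24.5; r = 21.5 − 24.5 = -3
h=13: ŷ = 2.9 + 1.8·13 = 26.3; r = 24.3 − 26.3 = -2
h=14: ŷ = 2.9 + 1.8·14 = 28.1; r = 29.1 − 28.1 = 1
h=15: ŷ = 2.9 + 1.8·15 = 29.9; r = 26.9 − 29.9 = -3
h=16: ŷ = 2.9 + 1.8·16 = 31.7; r = 33.7 − 31.7 = 2
h=17: ŷ = 2.9 + 1.8·17 = 33.5; r = 36.5 − 33.5 = 3
h=18: ŷ = 2.9 + 1.8·18 = 35.3; r = 34.3 − 35.3 = -1
SSE = 4 + 1 + 0 + 9 + 4 + 1 + 9 + 4 + 9 + 1 = 42
s = √(42/8) = √5.25 ≈ 2.291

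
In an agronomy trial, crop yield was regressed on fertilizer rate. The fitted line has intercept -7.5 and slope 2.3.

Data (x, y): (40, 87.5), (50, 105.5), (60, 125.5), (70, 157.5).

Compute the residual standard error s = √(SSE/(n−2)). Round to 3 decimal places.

s = 5.196

x=40: ŷ = -7.5 + 2.3·40 = 84.5; r = 87.5 − 84.5 = 3
x=50: ŷ = -7.5 + 2.3·50 = 107.5; r = 105.5 − 107.5 = -2
x=60: ŷ = -7.5 + 2.3·60 = 130.5; r = 125.5 − 130.5 = -5
x=70: ŷ = -7.5 + 2.3·70 = 153.5; r = 157.5 − 153.5 = 4
SSE = 9 + 4 + 25 + 16 = 54
s = √(54/2) = √27 ≈ 5.196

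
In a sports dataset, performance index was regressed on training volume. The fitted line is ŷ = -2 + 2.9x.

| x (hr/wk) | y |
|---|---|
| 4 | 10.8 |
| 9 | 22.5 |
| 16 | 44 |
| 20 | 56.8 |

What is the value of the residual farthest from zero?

x=4: ŷ = -2 + 2.9·4 = 9.6; r = 10.8 − 9.6 = 1.2
x=9: ŷ = -2 + 2.9·9 = 24.1; r = 22.5 − 24.1 = -1.6
x=16: ŷ = -2 + 2.9·16 = 44.4; r = 44 − 44.4 = -0.4
x=20: ŷ = -2 + 2.9·20 = 56; r = 56.8 − 56 = 0.8
Largest |r| is 1.6 at x = 9, residual -1.6.

r = -1.6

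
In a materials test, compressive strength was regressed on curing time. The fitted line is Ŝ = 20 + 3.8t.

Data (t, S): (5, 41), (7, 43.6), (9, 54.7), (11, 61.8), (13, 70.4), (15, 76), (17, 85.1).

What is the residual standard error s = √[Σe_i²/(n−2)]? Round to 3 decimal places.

s = 1.761

t=5: Ŝ = 20 + 3.8·5 = 39; e = 41 − 39 = 2
t=7: Ŝ = 20 + 3.8·7 = 46.6; e = 43.6 − 46.6 = -3
t=9: Ŝ = 20 + 3.8·9 = 54.2; e = 54.7 − 54.2 = 0.5
t=11: Ŝ = 20 + 3.8·11 = 61.8; e = 61.8 − 61.8 = 0
t=13: Ŝ = 20 + 3.8·13 = 69.4; e = 70.4 − 69.4 = 1
t=15: Ŝ = 20 + 3.8·15 = 77; e = 76 − 77 = -1
t=17: Ŝ = 20 + 3.8·17 = 84.6; e = 85.1 − 84.6 = 0.5
SSE = 4 + 9 + 0.25 + 0 + 1 + 1 + 0.25 = 15.5
s = √(15.5/5) = √3.1 ≈ 1.761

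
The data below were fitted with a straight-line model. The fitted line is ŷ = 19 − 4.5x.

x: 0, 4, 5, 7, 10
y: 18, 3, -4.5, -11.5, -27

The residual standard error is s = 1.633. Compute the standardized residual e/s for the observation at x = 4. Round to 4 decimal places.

1.2247

ŷ = 19 − 4.5·4 = 1
e = 3 − 1 = 2
e/s = 2 / 1.633 = 1.2247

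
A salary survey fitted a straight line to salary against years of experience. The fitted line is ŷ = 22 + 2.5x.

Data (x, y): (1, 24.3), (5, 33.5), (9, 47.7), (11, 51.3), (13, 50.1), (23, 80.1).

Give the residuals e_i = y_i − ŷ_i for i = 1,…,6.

x=1: ŷ = 22 + 2.5·1 = 24.5; e = 24.3 − 24.5 = -0.2
x=5: ŷ = 22 + 2.5·5 = 34.5; e = 33.5 − 34.5 = -1
x=9: ŷ = 22 + 2.5·9 = 44.5; e = 47.7 − 44.5 = 3.2
x=11: ŷ = 22 + 2.5·11 = 49.5; e = 51.3 − 49.5 = 1.8
x=13: ŷ = 22 + 2.5·13 = 54.5; e = 50.1 − 54.5 = -4.4
x=23: ŷ = 22 + 2.5·23 = 79.5; e = 80.1 − 79.5 = 0.6

-0.2, -1, 3.2, 1.8, -4.4, 0.6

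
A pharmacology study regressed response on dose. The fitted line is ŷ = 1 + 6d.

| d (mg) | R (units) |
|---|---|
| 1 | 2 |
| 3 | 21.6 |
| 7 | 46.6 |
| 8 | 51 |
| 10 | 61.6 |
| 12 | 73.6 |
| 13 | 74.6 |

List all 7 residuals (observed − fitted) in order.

d=1: ŷ = 1 + 6·1 = 7; e = 2 − 7 = -5
d=3: ŷ = 1 + 6·3 = 19; e = 21.6 − 19 = 2.6
d=7: ŷ = 1 + 6·7 = 43; e = 46.6 − 43 = 3.6
d=8: ŷ = 1 + 6·8 = 49; e = 51 − 49 = 2
d=10: ŷ = 1 + 6·10 = 61; e = 61.6 − 61 = 0.6
d=12: ŷ = 1 + 6·12 = 73; e = 73.6 − 73 = 0.6
d=13: ŷ = 1 + 6·13 = 79; e = 74.6 − 79 = -4.4

-5, 2.6, 3.6, 2, 0.6, 0.6, -4.4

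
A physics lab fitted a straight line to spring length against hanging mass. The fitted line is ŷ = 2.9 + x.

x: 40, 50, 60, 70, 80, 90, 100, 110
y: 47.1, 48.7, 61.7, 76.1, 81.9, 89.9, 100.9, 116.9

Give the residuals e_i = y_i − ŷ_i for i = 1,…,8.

4.2, -4.2, -1.2, 3.2, -1, -3, -2, 4

x=40: ŷ = 2.9 + 40 = 42.9; e = 47.1 − 42.9 = 4.2
x=50: ŷ = 2.9 + 50 = 52.9; e = 48.7 − 52.9 = -4.2
x=60: ŷ = 2.9 + 60 = 62.9; e = 61.7 − 62.9 = -1.2
x=70: ŷ = 2.9 + 70 = 72.9; e = 76.1 − 72.9 = 3.2
x=80: ŷ = 2.9 + 80 = 82.9; e = 81.9 − 82.9 = -1
x=90: ŷ = 2.9 + 90 = 92.9; e = 89.9 − 92.9 = -3
x=100: ŷ = 2.9 + 100 = 102.9; e = 100.9 − 102.9 = -2
x=110: ŷ = 2.9 + 110 = 112.9; e = 116.9 − 112.9 = 4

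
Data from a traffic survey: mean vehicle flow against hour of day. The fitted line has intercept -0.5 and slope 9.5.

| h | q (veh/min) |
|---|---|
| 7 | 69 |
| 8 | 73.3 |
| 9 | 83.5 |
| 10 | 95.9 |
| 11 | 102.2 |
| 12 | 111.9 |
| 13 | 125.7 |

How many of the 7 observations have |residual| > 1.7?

h=7: ŷ = -0.5 + 9.5·7 = 66; r = 69 − 66 = 3
h=8: ŷ = -0.5 + 9.5·8 = 75.5; r = 73.3 − 75.5 = -2.2
h=9: ŷ = -0.5 + 9.5·9 = 85; r = 83.5 − 85 = -1.5
h=10: ŷ = -0.5 + 9.5·10 = 94.5; r = 95.9 − 94.5 = 1.4
h=11: ŷ = -0.5 + 9.5·11 = 104; r = 102.2 − 104 = -1.8
h=12: ŷ = -0.5 + 9.5·12 = 113.5; r = 111.9 − 113.5 = -1.6
h=13: ŷ = -0.5 + 9.5·13 = 123; r = 125.7 − 123 = 2.7
|r| > 1.7: h=7 (|r|=3), h=8 (|r|=2.2), h=11 (|r|=1.8), h=13 (|r|=2.7) → 4

4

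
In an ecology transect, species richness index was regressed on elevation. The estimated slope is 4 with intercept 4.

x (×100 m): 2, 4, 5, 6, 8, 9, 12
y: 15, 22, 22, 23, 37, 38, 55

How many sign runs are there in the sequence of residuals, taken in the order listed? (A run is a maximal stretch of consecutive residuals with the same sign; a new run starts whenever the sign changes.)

x=2: ŷ = 4 + 4·2 = 12; r = 15 − 12 = 3
x=4: ŷ = 4 + 4·4 = 20; r = 22 − 20 = 2
x=5: ŷ = 4 + 4·5 = 24; r = 22 − 24 = -2
x=6: ŷ = 4 + 4·6 = 28; r = 23 − 28 = -5
x=8: ŷ = 4 + 4·8 = 36; r = 37 − 36 = 1
x=9: ŷ = 4 + 4·9 = 40; r = 38 − 40 = -2
x=12: ŷ = 4 + 4·12 = 52; r = 55 − 52 = 3
Signs: + + − − + − +
Runs: +×2, −×2, +×1, −×1, +×1 → 5

5 runs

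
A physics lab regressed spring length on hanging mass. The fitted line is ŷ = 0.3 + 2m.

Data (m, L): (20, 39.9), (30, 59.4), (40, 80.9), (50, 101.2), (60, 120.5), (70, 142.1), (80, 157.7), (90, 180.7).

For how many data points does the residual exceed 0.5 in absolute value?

m=20: ŷ = 0.3 + 2·20 = 40.3; e = 39.9 − 40.3 = -0.4
m=30: ŷ = 0.3 + 2·30 = 60.3; e = 59.4 − 60.3 = -0.9
m=40: ŷ = 0.3 + 2·40 = 80.3; e = 80.9 − 80.3 = 0.6
m=50: ŷ = 0.3 + 2·50 = 100.3; e = 101.2 − 100.3 = 0.9
m=60: ŷ = 0.3 + 2·60 = 120.3; e = 120.5 − 120.3 = 0.2
m=70: ŷ = 0.3 + 2·70 = 140.3; e = 142.1 − 140.3 = 1.8
m=80: ŷ = 0.3 + 2·80 = 160.3; e = 157.7 − 160.3 = -2.6
m=90: ŷ = 0.3 + 2·90 = 180.3; e = 180.7 − 180.3 = 0.4
|e| > 0.5: m=30 (|e|=0.9), m=40 (|e|=0.6), m=50 (|e|=0.9), m=70 (|e|=1.8), m=80 (|e|=2.6) → 5

5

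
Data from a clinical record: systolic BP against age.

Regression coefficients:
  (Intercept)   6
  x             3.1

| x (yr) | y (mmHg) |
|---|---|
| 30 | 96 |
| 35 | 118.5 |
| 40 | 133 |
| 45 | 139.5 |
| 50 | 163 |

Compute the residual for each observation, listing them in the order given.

x=30: ŷ = 6 + 3.1·30 = 99; e = 96 − 99 = -3
x=35: ŷ = 6 + 3.1·35 = 114.5; e = 118.5 − 114.5 = 4
x=40: ŷ = 6 + 3.1·40 = 130; e = 133 − 130 = 3
x=45: ŷ = 6 + 3.1·45 = 145.5; e = 139.5 − 145.5 = -6
x=50: ŷ = 6 + 3.1·50 = 161; e = 163 − 161 = 2

-3, 4, 3, -6, 2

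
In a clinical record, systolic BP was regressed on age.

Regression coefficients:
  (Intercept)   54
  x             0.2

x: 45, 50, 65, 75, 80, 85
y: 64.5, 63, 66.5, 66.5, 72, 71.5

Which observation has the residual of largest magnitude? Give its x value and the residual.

x = 75, e = -2.5

x=45: ŷ = 54 + 0.2·45 = 63; e = 64.5 − 63 = 1.5
x=50: ŷ = 54 + 0.2·50 = 64; e = 63 − 64 = -1
x=65: ŷ = 54 + 0.2·65 = 67; e = 66.5 − 67 = -0.5
x=75: ŷ = 54 + 0.2·75 = 69; e = 66.5 − 69 = -2.5
x=80: ŷ = 54 + 0.2·80 = 70; e = 72 − 70 = 2
x=85: ŷ = 54 + 0.2·85 = 71; e = 71.5 − 71 = 0.5
Largest |e| is 2.5 at x = 75, residual -2.5.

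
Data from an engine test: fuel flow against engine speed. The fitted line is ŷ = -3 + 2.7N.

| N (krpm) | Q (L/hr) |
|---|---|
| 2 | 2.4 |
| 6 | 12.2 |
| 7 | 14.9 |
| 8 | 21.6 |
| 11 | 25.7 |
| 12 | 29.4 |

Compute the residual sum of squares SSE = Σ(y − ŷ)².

N=2: ŷ = -3 + 2.7·2 = 2.4; r = 2.4 − 2.4 = 0
N=6: ŷ = -3 + 2.7·6 = 13.2; r = 12.2 − 13.2 = -1
N=7: ŷ = -3 + 2.7·7 = 15.9; r = 14.9 − 15.9 = -1
N=8: ŷ = -3 + 2.7·8 = 18.6; r = 21.6 − 18.6 = 3
N=11: ŷ = -3 + 2.7·11 = 26.7; r = 25.7 − 26.7 = -1
N=12: ŷ = -3 + 2.7·12 = 29.4; r = 29.4 − 29.4 = 0
SSE = 0 + 1 + 1 + 9 + 1 + 0 = 12

SSE = 12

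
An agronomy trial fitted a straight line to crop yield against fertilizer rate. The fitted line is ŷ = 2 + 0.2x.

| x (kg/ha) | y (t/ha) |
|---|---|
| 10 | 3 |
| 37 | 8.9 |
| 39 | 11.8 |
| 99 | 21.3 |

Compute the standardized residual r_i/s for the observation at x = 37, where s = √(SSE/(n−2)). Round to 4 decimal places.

-0.3015

x=10: ŷ = 2 + 0.2·10 = 4; r = 3 − 4 = -1
x=37: ŷ = 2 + 0.2·37 = 9.4; r = 8.9 − 9.4 = -0.5
x=39: ŷ = 2 + 0.2·39 = 9.8; r = 11.8 − 9.8 = 2
x=99: ŷ = 2 + 0.2·99 = 21.8; r = 21.3 − 21.8 = -0.5
SSE = 1 + 0.25 + 4 + 0.25 = 5.5
s = √(5.5/2) = 1.65831
r/s = -0.5 / 1.65831 = -0.3015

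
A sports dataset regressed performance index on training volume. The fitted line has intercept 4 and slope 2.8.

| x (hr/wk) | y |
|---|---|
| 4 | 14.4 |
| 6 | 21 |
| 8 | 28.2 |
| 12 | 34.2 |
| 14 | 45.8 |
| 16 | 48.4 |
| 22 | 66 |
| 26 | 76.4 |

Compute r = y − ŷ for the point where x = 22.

ŷ = 4 + 2.8·22 = 65.6
r = 66 − 65.6 = 0.4

r = 0.4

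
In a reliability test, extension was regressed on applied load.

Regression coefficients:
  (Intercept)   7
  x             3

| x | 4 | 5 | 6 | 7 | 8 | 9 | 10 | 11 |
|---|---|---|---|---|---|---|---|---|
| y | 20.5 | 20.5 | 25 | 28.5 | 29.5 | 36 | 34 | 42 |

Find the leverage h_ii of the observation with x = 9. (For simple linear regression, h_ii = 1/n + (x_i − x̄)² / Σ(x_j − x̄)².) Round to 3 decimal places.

x̄ = (4 + 5 + 6 + 7 + 8 + 9 + 10 + 11)/8 = 7.5
Σ(x − x̄)² = 12.25 + 6.25 + 2.25 + 0.25 + 0.25 + 2.25 + 6.25 + 12.25 = 42
h = 1/8 + (1.5)²/42 = 0.125 + 0.0535714 = 0.179

h = 0.179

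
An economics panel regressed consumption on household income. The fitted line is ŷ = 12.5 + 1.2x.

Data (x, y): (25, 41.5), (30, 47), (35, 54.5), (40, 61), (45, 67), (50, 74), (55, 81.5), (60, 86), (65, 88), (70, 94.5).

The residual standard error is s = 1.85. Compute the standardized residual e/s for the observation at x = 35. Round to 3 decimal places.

0.000

ŷ = 12.5 + 1.2·35 = 54.5
e = 54.5 − 54.5 = 0
e/s = 0 / 1.85 = 0.000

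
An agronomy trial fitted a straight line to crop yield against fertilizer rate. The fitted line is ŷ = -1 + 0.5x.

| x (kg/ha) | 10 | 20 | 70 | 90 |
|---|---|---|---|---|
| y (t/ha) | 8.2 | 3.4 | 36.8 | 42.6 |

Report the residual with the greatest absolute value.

r = -5.6

x=10: ŷ = -1 + 0.5·10 = 4; r = 8.2 − 4 = 4.2
x=20: ŷ = -1 + 0.5·20 = 9; r = 3.4 − 9 = -5.6
x=70: ŷ = -1 + 0.5·70 = 34; r = 36.8 − 34 = 2.8
x=90: ŷ = -1 + 0.5·90 = 44; r = 42.6 − 44 = -1.4
Largest |r| is 5.6 at x = 20, residual -5.6.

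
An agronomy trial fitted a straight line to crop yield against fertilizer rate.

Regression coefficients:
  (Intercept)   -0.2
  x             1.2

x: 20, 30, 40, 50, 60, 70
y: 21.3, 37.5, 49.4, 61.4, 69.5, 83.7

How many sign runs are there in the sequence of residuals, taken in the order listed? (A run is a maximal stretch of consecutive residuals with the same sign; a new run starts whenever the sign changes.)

3 runs

x=20: ŷ = -0.2 + 1.2·20 = 23.8; r = 21.3 − 23.8 = -2.5
x=30: ŷ = -0.2 + 1.2·30 = 35.8; r = 37.5 − 35.8 = 1.7
x=40: ŷ = -0.2 + 1.2·40 = 47.8; r = 49.4 − 47.8 = 1.6
x=50: ŷ = -0.2 + 1.2·50 = 59.8; r = 61.4 − 59.8 = 1.6
x=60: ŷ = -0.2 + 1.2·60 = 71.8; r = 69.5 − 71.8 = -2.3
x=70: ŷ = -0.2 + 1.2·70 = 83.8; r = 83.7 − 83.8 = -0.1
Signs: − + + + − −
Runs: −×1, +×3, −×2 → 3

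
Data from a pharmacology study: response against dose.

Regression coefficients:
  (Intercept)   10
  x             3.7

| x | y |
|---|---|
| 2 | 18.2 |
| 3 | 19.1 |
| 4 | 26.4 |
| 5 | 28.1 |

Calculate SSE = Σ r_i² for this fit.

SSE = 7.36

x=2: ŷ = 10 + 3.7·2 = 17.4; r = 18.2 − 17.4 = 0.8
x=3: ŷ = 10 + 3.7·3 = 21.1; r = 19.1 − 21.1 = -2
x=4: ŷ = 10 + 3.7·4 = 24.8; r = 26.4 − 24.8 = 1.6
x=5: ŷ = 10 + 3.7·5 = 28.5; r = 28.1 − 28.5 = -0.4
SSE = 0.64 + 4 + 2.56 + 0.16 = 7.36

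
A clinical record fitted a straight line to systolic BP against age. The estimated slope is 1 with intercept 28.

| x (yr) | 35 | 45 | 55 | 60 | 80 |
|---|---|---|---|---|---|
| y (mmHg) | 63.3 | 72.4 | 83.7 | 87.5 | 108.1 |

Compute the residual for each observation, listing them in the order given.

0.3, -0.6, 0.7, -0.5, 0.1

x=35: ŷ = 28 + 35 = 63; r = 63.3 − 63 = 0.3
x=45: ŷ = 28 + 45 = 73; r = 72.4 − 73 = -0.6
x=55: ŷ = 28 + 55 = 83; r = 83.7 − 83 = 0.7
x=60: ŷ = 28 + 60 = 88; r = 87.5 − 88 = -0.5
x=80: ŷ = 28 + 80 = 108; r = 108.1 − 108 = 0.1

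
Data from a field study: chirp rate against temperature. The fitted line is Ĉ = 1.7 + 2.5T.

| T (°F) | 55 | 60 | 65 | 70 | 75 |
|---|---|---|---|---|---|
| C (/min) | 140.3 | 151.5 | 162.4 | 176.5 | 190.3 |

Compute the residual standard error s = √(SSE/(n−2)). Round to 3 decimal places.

s = 1.383

T=55: Ĉ = 1.7 + 2.5·55 = 139.2; e = 140.3 − 139.2 = 1.1
T=60: Ĉ = 1.7 + 2.5·60 = 151.7; e = 151.5 − 151.7 = -0.2
T=65: Ĉ = 1.7 + 2.5·65 = 164.2; e = 162.4 − 164.2 = -1.8
T=70: Ĉ = 1.7 + 2.5·70 = 176.7; e = 176.5 − 176.7 = -0.2
T=75: Ĉ = 1.7 + 2.5·75 = 189.2; e = 190.3 − 189.2 = 1.1
SSE = 1.21 + 0.04 + 3.24 + 0.04 + 1.21 = 5.74
s = √(5.74/3) = √1.91333 ≈ 1.383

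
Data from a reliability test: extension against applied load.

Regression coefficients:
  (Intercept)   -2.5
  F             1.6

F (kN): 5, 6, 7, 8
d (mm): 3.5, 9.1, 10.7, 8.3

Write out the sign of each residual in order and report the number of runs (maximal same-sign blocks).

F=5: ŷ = -2.5 + 1.6·5 = 5.5; r = 3.5 − 5.5 = -2
F=6: ŷ = -2.5 + 1.6·6 = 7.1; r = 9.1 − 7.1 = 2
F=7: ŷ = -2.5 + 1.6·7 = 8.7; r = 10.7 − 8.7 = 2
F=8: ŷ = -2.5 + 1.6·8 = 10.3; r = 8.3 − 10.3 = -2
Signs: − + + −
Runs: −×1, +×2, −×1 → 3

3 runs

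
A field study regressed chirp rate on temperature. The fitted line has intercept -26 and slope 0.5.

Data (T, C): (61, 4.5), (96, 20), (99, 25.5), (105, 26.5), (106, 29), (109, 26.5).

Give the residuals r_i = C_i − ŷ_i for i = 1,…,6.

T=61: ŷ = -26 + 0.5·61 = 4.5; r = 4.5 − 4.5 = 0
T=96: ŷ = -26 + 0.5·96 = 22; r = 20 − 22 = -2
T=99: ŷ = -26 + 0.5·99 = 23.5; r = 25.5 − 23.5 = 2
T=105: ŷ = -26 + 0.5·105 = 26.5; r = 26.5 − 26.5 = 0
T=106: ŷ = -26 + 0.5·106 = 27; r = 29 − 27 = 2
T=109: ŷ = -26 + 0.5·109 = 28.5; r = 26.5 − 28.5 = -2

0, -2, 2, 0, 2, -2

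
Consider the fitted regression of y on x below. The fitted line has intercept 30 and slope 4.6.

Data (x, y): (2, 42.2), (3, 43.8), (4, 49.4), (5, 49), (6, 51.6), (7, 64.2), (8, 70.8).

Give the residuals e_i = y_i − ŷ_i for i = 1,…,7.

3, 0, 1, -4, -6, 2, 4

x=2: ŷ = 30 + 4.6·2 = 39.2; e = 42.2 − 39.2 = 3
x=3: ŷ = 30 + 4.6·3 = 43.8; e = 43.8 − 43.8 = 0
x=4: ŷ = 30 + 4.6·4 = 48.4; e = 49.4 − 48.4 = 1
x=5: ŷ = 30 + 4.6·5 = 53; e = 49 − 53 = -4
x=6: ŷ = 30 + 4.6·6 = 57.6; e = 51.6 − 57.6 = -6
x=7: ŷ = 30 + 4.6·7 = 62.2; e = 64.2 − 62.2 = 2
x=8: ŷ = 30 + 4.6·8 = 66.8; e = 70.8 − 66.8 = 4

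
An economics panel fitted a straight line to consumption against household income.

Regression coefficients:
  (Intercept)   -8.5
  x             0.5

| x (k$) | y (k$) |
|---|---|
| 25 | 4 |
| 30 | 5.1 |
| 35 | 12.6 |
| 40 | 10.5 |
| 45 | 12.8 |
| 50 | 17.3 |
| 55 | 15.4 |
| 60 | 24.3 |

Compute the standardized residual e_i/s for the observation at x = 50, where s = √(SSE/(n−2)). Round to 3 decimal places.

0.315

x=25: ŷ = -8.5 + 0.5·25 = 4; e = 4 − 4 = 0
x=30: ŷ = -8.5 + 0.5·30 = 6.5; e = 5.1 − 6.5 = -1.4
x=35: ŷ = -8.5 + 0.5·35 = 9; e = 12.6 − 9 = 3.6
x=40: ŷ = -8.5 + 0.5·40 = 11.5; e = 10.5 − 11.5 = -1
x=45: ŷ = -8.5 + 0.5·45 = 14; e = 12.8 − 14 = -1.2
x=50: ŷ = -8.5 + 0.5·50 = 16.5; e = 17.3 − 16.5 = 0.8
x=55: ŷ = -8.5 + 0.5·55 = 19; e = 15.4 − 19 = -3.6
x=60: ŷ = -8.5 + 0.5·60 = 21.5; e = 24.3 − 21.5 = 2.8
SSE = 0 + 1.96 + 12.96 + 1 + 1.44 + 0.64 + 12.96 + 7.84 = 38.8
s = √(38.8/6) = 2.54296
e/s = 0.8 / 2.54296 = 0.315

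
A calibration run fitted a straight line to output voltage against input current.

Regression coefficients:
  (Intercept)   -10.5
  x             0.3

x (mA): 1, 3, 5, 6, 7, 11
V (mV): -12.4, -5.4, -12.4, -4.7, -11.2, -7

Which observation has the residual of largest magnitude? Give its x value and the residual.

x = 3, r = 4.2

x=1: V̂ = -10.5 + 0.3·1 = -10.2; r = -12.4 − (-10.2) = -2.2
x=3: V̂ = -10.5 + 0.3·3 = -9.6; r = -5.4 − (-9.6) = 4.2
x=5: V̂ = -10.5 + 0.3·5 = -9; r = -12.4 − (-9) = -3.4
x=6: V̂ = -10.5 + 0.3·6 = -8.7; r = -4.7 − (-8.7) = 4
x=7: V̂ = -10.5 + 0.3·7 = -8.4; r = -11.2 − (-8.4) = -2.8
x=11: V̂ = -10.5 + 0.3·11 = -7.2; r = -7 − (-7.2) = 0.2
Largest |r| is 4.2 at x = 3, residual 4.2.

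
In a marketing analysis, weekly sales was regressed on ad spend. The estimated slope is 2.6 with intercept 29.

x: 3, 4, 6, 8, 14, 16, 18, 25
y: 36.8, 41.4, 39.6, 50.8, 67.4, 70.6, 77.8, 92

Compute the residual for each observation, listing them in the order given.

0, 2, -5, 1, 2, 0, 2, -2

x=3: ŷ = 29 + 2.6·3 = 36.8; r = 36.8 − 36.8 = 0
x=4: ŷ = 29 + 2.6·4 = 39.4; r = 41.4 − 39.4 = 2
x=6: ŷ = 29 + 2.6·6 = 44.6; r = 39.6 − 44.6 = -5
x=8: ŷ = 29 + 2.6·8 = 49.8; r = 50.8 − 49.8 = 1
x=14: ŷ = 29 + 2.6·14 = 65.4; r = 67.4 − 65.4 = 2
x=16: ŷ = 29 + 2.6·16 = 70.6; r = 70.6 − 70.6 = 0
x=18: ŷ = 29 + 2.6·18 = 75.8; r = 77.8 − 75.8 = 2
x=25: ŷ = 29 + 2.6·25 = 94; r = 92 − 94 = -2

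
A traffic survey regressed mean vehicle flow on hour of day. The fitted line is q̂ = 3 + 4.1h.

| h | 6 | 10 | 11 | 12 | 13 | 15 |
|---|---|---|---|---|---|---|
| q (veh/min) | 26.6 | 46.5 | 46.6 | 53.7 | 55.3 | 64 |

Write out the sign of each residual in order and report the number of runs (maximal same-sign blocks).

h=6: q̂ = 3 + 4.1·6 = 27.6; r = 26.6 − 27.6 = -1
h=10: q̂ = 3 + 4.1·10 = 44; r = 46.5 − 44 = 2.5
h=11: q̂ = 3 + 4.1·11 = 48.1; r = 46.6 − 48.1 = -1.5
h=12: q̂ = 3 + 4.1·12 = 52.2; r = 53.7 − 52.2 = 1.5
h=13: q̂ = 3 + 4.1·13 = 56.3; r = 55.3 − 56.3 = -1
h=15: q̂ = 3 + 4.1·15 = 64.5; r = 64 − 64.5 = -0.5
Signs: − + − + − −
Runs: −×1, +×1, −×1, +×1, −×2 → 5

5 runs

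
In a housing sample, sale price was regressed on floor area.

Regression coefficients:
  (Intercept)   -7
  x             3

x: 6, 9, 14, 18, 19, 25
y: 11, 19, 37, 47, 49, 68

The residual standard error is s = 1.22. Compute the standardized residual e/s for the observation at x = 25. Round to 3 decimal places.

ŷ = -7 + 3·25 = 68
e = 68 − 68 = 0
e/s = 0 / 1.22 = 0.000

0.000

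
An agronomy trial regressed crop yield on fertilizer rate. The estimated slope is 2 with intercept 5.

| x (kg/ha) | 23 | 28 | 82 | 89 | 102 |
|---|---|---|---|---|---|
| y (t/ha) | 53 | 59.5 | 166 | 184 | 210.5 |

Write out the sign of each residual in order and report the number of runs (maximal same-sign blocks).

x=23: ŷ = 5 + 2·23 = 51; e = 53 − 51 = 2
x=28: ŷ = 5 + 2·28 = 61; e = 59.5 − 61 = -1.5
x=82: ŷ = 5 + 2·82 = 169; e = 166 − 169 = -3
x=89: ŷ = 5 + 2·89 = 183; e = 184 − 183 = 1
x=102: ŷ = 5 + 2·102 = 209; e = 210.5 − 209 = 1.5
Signs: + − − + +
Runs: +×1, −×2, +×2 → 3

3 runs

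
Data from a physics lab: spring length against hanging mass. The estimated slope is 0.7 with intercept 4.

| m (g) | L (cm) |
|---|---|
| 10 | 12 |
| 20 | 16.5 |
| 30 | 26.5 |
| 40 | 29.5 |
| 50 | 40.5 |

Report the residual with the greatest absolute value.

m=10: L̂ = 4 + 0.7·10 = 11; r = 12 − 11 = 1
m=20: L̂ = 4 + 0.7·20 = 18; r = 16.5 − 18 = -1.5
m=30: L̂ = 4 + 0.7·30 = 25; r = 26.5 − 25 = 1.5
m=40: L̂ = 4 + 0.7·40 = 32; r = 29.5 − 32 = -2.5
m=50: L̂ = 4 + 0.7·50 = 39; r = 40.5 − 39 = 1.5
Largest |r| is 2.5 at m = 40, residual -2.5.

r = -2.5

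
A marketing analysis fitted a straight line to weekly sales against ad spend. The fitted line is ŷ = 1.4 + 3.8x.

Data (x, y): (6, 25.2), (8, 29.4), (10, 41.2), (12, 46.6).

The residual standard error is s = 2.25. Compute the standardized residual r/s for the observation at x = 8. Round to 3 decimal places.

-1.067

ŷ = 1.4 + 3.8·8 = 31.8
r = 29.4 − 31.8 = -2.4
r/s = -2.4 / 2.25 = -1.067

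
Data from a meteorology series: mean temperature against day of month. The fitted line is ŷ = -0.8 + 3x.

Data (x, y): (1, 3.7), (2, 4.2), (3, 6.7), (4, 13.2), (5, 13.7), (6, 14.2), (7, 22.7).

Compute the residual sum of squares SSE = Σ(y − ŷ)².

x=1: ŷ = -0.8 + 3·1 = 2.2; e = 3.7 − 2.2 = 1.5
x=2: ŷ = -0.8 + 3·2 = 5.2; e = 4.2 − 5.2 = -1
x=3: ŷ = -0.8 + 3·3 = 8.2; e = 6.7 − 8.2 = -1.5
x=4: ŷ = -0.8 + 3·4 = 11.2; e = 13.2 − 11.2 = 2
x=5: ŷ = -0.8 + 3·5 = 14.2; e = 13.7 − 14.2 = -0.5
x=6: ŷ = -0.8 + 3·6 = 17.2; e = 14.2 − 17.2 = -3
x=7: ŷ = -0.8 + 3·7 = 20.2; e = 22.7 − 20.2 = 2.5
SSE = 2.25 + 1 + 2.25 + 4 + 0.25 + 9 + 6.25 = 25

SSE = 25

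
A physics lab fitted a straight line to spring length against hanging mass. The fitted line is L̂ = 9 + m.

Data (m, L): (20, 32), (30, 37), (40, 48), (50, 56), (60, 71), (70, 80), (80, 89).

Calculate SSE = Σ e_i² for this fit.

m=20: L̂ = 9 + 20 = 29; e = 32 − 29 = 3
m=30: L̂ = 9 + 30 = 39; e = 37 − 39 = -2
m=40: L̂ = 9 + 40 = 49; e = 48 − 49 = -1
m=50: L̂ = 9 + 50 = 59; e = 56 − 59 = -3
m=60: L̂ = 9 + 60 = 69; e = 71 − 69 = 2
m=70: L̂ = 9 + 70 = 79; e = 80 − 79 = 1
m=80: L̂ = 9 + 80 = 89; e = 89 − 89 = 0
SSE = 9 + 4 + 1 + 9 + 4 + 1 + 0 = 28

SSE = 28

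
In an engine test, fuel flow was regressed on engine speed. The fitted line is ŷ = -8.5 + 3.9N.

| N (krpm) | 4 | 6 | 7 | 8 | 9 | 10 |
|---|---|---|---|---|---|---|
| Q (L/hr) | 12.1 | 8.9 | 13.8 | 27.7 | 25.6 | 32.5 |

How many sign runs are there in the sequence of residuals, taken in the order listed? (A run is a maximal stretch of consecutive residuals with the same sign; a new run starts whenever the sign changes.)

5 runs

N=4: ŷ = -8.5 + 3.9·4 = 7.1; r = 12.1 − 7.1 = 5
N=6: ŷ = -8.5 + 3.9·6 = 14.9; r = 8.9 − 14.9 = -6
N=7: ŷ = -8.5 + 3.9·7 = 18.8; r = 13.8 − 18.8 = -5
N=8: ŷ = -8.5 + 3.9·8 = 22.7; r = 27.7 − 22.7 = 5
N=9: ŷ = -8.5 + 3.9·9 = 26.6; r = 25.6 − 26.6 = -1
N=10: ŷ = -8.5 + 3.9·10 = 30.5; r = 32.5 − 30.5 = 2
Signs: + − − + − +
Runs: +×1, −×2, +×1, −×1, +×1 → 5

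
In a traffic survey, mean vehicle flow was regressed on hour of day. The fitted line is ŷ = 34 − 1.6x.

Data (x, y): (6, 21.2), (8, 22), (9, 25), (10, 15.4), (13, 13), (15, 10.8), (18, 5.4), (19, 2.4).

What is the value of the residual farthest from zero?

x=6: ŷ = 34 − 1.6·6 = 24.4; e = 21.2 − 24.4 = -3.2
x=8: ŷ = 34 − 1.6·8 = 21.2; e = 22 − 21.2 = 0.8
x=9: ŷ = 34 − 1.6·9 = 19.6; e = 25 − 19.6 = 5.4
x=10: ŷ = 34 − 1.6·10 = 18; e = 15.4 − 18 = -2.6
x=13: ŷ = 34 − 1.6·13 = 13.2; e = 13 − 13.2 = -0.2
x=15: ŷ = 34 − 1.6·15 = 10; e = 10.8 − 10 = 0.8
x=18: ŷ = 34 − 1.6·18 = 5.2; e = 5.4 − 5.2 = 0.2
x=19: ŷ = 34 − 1.6·19 = 3.6; e = 2.4 − 3.6 = -1.2
Largest |e| is 5.4 at x = 9, residual 5.4.

e = 5.4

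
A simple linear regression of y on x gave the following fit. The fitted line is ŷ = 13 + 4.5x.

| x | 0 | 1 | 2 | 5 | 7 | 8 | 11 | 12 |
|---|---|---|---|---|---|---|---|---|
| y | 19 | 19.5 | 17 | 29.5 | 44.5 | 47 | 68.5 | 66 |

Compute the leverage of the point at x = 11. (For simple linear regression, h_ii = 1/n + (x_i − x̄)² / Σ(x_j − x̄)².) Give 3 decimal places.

x̄ = (0 + 1 + 2 + 5 + 7 + 8 + 11 + 12)/8 = 5.75
Σ(x − x̄)² = 33.0625 + 22.5625 + 14.0625 + 0.5625 + 1.5625 + 5.0625 + 27.5625 + 39.0625 = 143.5
h = 1/8 + (5.25)²/143.5 = 0.125 + 0.192073 = 0.317

h = 0.317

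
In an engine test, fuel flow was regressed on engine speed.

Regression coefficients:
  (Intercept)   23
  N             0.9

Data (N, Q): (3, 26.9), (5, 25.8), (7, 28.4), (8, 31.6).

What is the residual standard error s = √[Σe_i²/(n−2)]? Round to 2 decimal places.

s = 1.88

N=3: ŷ = 23 + 0.9·3 = 25.7; e = 26.9 − 25.7 = 1.2
N=5: ŷ = 23 + 0.9·5 = 27.5; e = 25.8 − 27.5 = -1.7
N=7: ŷ = 23 + 0.9·7 = 29.3; e = 28.4 − 29.3 = -0.9
N=8: ŷ = 23 + 0.9·8 = 30.2; e = 31.6 − 30.2 = 1.4
SSE = 1.44 + 2.89 + 0.81 + 1.96 = 7.1
s = √(7.1/2) = √3.55 ≈ 1.88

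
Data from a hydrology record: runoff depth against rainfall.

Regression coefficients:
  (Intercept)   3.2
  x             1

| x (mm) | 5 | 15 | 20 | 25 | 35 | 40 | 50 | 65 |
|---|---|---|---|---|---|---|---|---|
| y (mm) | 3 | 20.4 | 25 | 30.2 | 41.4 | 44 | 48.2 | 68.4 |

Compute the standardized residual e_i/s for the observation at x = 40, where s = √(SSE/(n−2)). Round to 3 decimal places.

0.226

x=5: ŷ = 3.2 + 5 = 8.2; e = 3 − 8.2 = -5.2
x=15: ŷ = 3.2 + 15 = 18.2; e = 20.4 − 18.2 = 2.2
x=20: ŷ = 3.2 + 20 = 23.2; e = 25 − 23.2 = 1.8
x=25: ŷ = 3.2 + 25 = 28.2; e = 30.2 − 28.2 = 2
x=35: ŷ = 3.2 + 35 = 38.2; e = 41.4 − 38.2 = 3.2
x=40: ŷ = 3.2 + 40 = 43.2; e = 44 − 43.2 = 0.8
x=50: ŷ = 3.2 + 50 = 53.2; e = 48.2 − 53.2 = -5
x=65: ŷ = 3.2 + 65 = 68.2; e = 68.4 − 68.2 = 0.2
SSE = 27.04 + 4.84 + 3.24 + 4 + 10.24 + 0.64 + 25 + 0.04 = 75.04
s = √(75.04/6) = 3.53648
e/s = 0.8 / 3.53648 = 0.226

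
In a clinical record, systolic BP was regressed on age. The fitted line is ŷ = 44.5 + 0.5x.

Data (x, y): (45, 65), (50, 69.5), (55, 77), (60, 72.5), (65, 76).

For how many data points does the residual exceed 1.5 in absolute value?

x=45: ŷ = 44.5 + 0.5·45 = 67; r = 65 − 67 = -2
x=50: ŷ = 44.5 + 0.5·50 = 69.5; r = 69.5 − 69.5 = 0
x=55: ŷ = 44.5 + 0.5·55 = 72; r = 77 − 72 = 5
x=60: ŷ = 44.5 + 0.5·60 = 74.5; r = 72.5 − 74.5 = -2
x=65: ŷ = 44.5 + 0.5·65 = 77; r = 76 − 77 = -1
|r| > 1.5: x=45 (|r|=2), x=55 (|r|=5), x=60 (|r|=2) → 3

3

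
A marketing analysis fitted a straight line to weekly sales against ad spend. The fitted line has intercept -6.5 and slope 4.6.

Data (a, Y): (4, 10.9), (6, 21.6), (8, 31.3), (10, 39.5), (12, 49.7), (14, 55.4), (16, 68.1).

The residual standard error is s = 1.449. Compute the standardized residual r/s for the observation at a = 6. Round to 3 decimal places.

Ŷ = -6.5 + 4.6·6 = 21.1
r = 21.6 − 21.1 = 0.5
r/s = 0.5 / 1.449 = 0.345

0.345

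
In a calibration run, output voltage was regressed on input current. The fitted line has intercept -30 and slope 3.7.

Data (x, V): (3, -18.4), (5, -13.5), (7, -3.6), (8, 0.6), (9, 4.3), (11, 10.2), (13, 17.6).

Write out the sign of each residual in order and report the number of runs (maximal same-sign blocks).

x=3: ŷ = -30 + 3.7·3 = -18.9; r = -18.4 − (-18.9) = 0.5
x=5: ŷ = -30 + 3.7·5 = -11.5; r = -13.5 − (-11.5) = -2
x=7: ŷ = -30 + 3.7·7 = -4.1; r = -3.6 − (-4.1) = 0.5
x=8: ŷ = -30 + 3.7·8 = -0.4; r = 0.6 − (-0.4) = 1
x=9: ŷ = -30 + 3.7·9 = 3.3; r = 4.3 − 3.3 = 1
x=11: ŷ = -30 + 3.7·11 = 10.7; r = 10.2 − 10.7 = -0.5
x=13: ŷ = -30 + 3.7·13 = 18.1; r = 17.6 − 18.1 = -0.5
Signs: + − + + + − −
Runs: +×1, −×1, +×3, −×2 → 4

4 runs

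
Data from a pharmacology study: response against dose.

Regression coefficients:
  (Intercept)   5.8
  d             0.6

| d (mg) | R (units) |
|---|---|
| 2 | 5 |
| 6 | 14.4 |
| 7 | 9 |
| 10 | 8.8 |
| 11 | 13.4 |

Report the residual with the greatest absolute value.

d=2: ŷ = 5.8 + 0.6·2 = 7; e = 5 − 7 = -2
d=6: ŷ = 5.8 + 0.6·6 = 9.4; e = 14.4 − 9.4 = 5
d=7: ŷ = 5.8 + 0.6·7 = 10; e = 9 − 10 = -1
d=10: ŷ = 5.8 + 0.6·10 = 11.8; e = 8.8 − 11.8 = -3
d=11: ŷ = 5.8 + 0.6·11 = 12.4; e = 13.4 − 12.4 = 1
Largest |e| is 5 at d = 6, residual 5.

e = 5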